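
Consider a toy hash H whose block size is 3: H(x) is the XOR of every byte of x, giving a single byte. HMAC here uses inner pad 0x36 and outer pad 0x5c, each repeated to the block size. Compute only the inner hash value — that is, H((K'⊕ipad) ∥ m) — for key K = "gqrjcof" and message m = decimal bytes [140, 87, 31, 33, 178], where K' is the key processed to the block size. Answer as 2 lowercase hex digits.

Key "gqrjcof" = 67 71 72 6a 63 6f 66 is 7 bytes > B = 3, so hash it first: H(key) = 64, then zero-pad to 3 bytes: K' = 64 00 00.
K' ⊕ ipad = 52 36 36.
Inner input = 52 36 36 ∥ 8c 57 1f 21 b2.
Inner hash: XOR 52⊕36⊕36⊕8c⊕57⊕1f⊕21⊕b2 = 05.

05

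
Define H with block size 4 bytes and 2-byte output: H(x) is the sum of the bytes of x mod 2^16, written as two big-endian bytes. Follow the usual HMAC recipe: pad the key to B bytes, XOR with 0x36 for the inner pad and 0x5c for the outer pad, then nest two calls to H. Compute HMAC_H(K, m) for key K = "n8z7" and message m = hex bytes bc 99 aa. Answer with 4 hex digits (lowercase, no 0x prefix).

Key "n8z7" = 6e 38 7a 37 is exactly B = 4 bytes: K' = 6e 38 7a 37.
K' ⊕ ipad = 58 0e 4c 01.  K' ⊕ opad = 32 64 26 6b.
Inner input = (K'⊕ipad) ∥ m = 58 0e 4c 01 ∥ bc 99 aa.
Inner hash: sum = 88+14+76+1+188+153+170 = 690 → 02 b2.
Outer input = (K'⊕opad) ∥ inner = 32 64 26 6b ∥ 02 b2.
Outer hash (tag): sum = 50+100+38+107+2+178 = 475 → 01 db.

01db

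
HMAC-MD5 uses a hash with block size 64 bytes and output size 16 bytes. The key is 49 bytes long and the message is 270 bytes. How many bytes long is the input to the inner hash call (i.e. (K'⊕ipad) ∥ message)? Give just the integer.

334

Key is 49 ≤ 64 bytes, zero-padded: |K'| = 64.
Inner input = (K'⊕ipad) ∥ m → 64 + 270 = 334 bytes.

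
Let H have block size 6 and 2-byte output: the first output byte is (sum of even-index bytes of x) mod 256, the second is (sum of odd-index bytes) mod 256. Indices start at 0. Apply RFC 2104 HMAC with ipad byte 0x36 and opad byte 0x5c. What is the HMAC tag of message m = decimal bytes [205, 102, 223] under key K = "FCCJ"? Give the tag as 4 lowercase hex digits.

Key "FCCJ" = 46 43 43 4a is 4 bytes ≤ B = 6; zero-pad to 6 bytes: K' = 46 43 43 4a 00 00.
K' ⊕ ipad = 70 75 75 7c 36 36.  K' ⊕ opad = 1a 1f 1f 16 5c 5c.
Inner input = (K'⊕ipad) ∥ m = 70 75 75 7c 36 36 ∥ cd 66 df.
Inner hash: even-index sum = 711 mod 256 = 199; odd-index sum = 397 mod 256 = 141 → c7 8d.
Outer input = (K'⊕opad) ∥ inner = 1a 1f 1f 16 5c 5c ∥ c7 8d.
Outer hash (tag): even-index sum = 348 mod 256 = 92; odd-index sum = 286 mod 256 = 30 → 5c 1e.

5c1e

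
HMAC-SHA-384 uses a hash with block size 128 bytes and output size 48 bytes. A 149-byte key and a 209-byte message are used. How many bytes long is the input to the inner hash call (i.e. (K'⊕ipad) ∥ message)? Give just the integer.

Key is 149 > 128 bytes, so it is hashed to 48 bytes then zero-padded to 128: |K'| = 128.
Inner input = (K'⊕ipad) ∥ m → 128 + 209 = 337 bytes.

337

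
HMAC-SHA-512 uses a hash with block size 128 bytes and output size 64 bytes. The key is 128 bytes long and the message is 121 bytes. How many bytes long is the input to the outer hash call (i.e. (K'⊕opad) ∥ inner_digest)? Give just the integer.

Key is 128 ≤ 128 bytes, zero-padded: |K'| = 128.
Outer input = (K'⊕opad) ∥ H(inner) → 128 + 64 = 192 bytes.

192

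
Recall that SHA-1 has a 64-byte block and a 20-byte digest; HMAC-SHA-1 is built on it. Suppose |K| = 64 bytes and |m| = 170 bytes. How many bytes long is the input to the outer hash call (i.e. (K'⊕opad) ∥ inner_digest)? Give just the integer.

Key is 64 ≤ 64 bytes, zero-padded: |K'| = 64.
Outer input = (K'⊕opad) ∥ H(inner) → 64 + 20 = 84 bytes.

84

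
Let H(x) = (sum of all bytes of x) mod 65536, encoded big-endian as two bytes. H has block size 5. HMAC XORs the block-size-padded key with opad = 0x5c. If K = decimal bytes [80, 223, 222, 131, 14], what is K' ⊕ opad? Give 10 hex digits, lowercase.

Key decimal bytes [80, 223, 222, 131, 14] = 50 df de 83 0e is exactly B = 5 bytes: K' = 50 df de 83 0e.
XOR each byte with 0x5c: 50⊕5c=0c, df⊕5c=83, de⊕5c=82, 83⊕5c=df, 0e⊕5c=52.

0c8382df52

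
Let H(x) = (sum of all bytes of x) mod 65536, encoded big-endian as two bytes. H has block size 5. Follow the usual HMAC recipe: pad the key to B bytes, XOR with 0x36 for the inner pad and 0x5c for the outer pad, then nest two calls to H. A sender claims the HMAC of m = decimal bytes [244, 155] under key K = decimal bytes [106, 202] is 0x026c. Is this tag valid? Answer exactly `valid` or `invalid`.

Key decimal bytes [106, 202] = 6a ca is 2 bytes ≤ B = 5; zero-pad to 5 bytes: K' = 6a ca 00 00 00.
K' ⊕ ipad = 5c fc 36 36 36; K' ⊕ opad = 36 96 5c 5c 5c.
Inner hash: sum = 92+252+54+54+54+244+155 = 905 → 03 89.
Outer hash (recomputed tag): sum = 54+150+92+92+92+3+137 = 620 → 02 6c.
Recomputed tag = 026c; claimed = 026c → match.

valid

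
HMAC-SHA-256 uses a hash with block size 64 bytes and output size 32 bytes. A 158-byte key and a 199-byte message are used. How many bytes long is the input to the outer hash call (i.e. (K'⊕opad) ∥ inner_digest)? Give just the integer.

Key is 158 > 64 bytes, so it is hashed to 32 bytes then zero-padded to 64: |K'| = 64.
Outer input = (K'⊕opad) ∥ H(inner) → 64 + 32 = 96 bytes.

96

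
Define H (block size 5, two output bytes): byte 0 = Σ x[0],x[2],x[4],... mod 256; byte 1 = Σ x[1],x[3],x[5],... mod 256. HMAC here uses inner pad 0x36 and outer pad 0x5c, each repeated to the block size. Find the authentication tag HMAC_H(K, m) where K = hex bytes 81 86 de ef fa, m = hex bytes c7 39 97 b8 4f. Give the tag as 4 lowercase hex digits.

3be9

Key hex bytes 81 86 de ef fa is exactly B = 5 bytes: K' = 81 86 de ef fa.
K' ⊕ ipad = b7 b0 e8 d9 cc.  K' ⊕ opad = dd da 82 b3 a6.
Inner input = (K'⊕ipad) ∥ m = b7 b0 e8 d9 cc ∥ c7 39 97 b8 4f.
Inner hash: even-index sum = 860 mod 256 = 92; odd-index sum = 822 mod 256 = 54 → 5c 36.
Outer input = (K'⊕opad) ∥ inner = dd da 82 b3 a6 ∥ 5c 36.
Outer hash (tag): even-index sum = 571 mod 256 = 59; odd-index sum = 489 mod 256 = 233 → 3b e9.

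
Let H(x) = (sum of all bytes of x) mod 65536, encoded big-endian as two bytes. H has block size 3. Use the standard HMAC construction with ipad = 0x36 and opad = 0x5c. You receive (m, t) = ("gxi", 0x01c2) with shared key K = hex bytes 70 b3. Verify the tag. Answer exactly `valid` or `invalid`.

valid

Key hex bytes 70 b3 is 2 bytes ≤ B = 3; zero-pad to 3 bytes: K' = 70 b3 00.
K' ⊕ ipad = 46 85 36; K' ⊕ opad = 2c ef 5c.
Inner hash: sum = 70+133+54+103+120+105 = 585 → 02 49.
Outer hash (recomputed tag): sum = 44+239+92+2+73 = 450 → 01 c2.
Recomputed tag = 01c2; claimed = 01c2 → match.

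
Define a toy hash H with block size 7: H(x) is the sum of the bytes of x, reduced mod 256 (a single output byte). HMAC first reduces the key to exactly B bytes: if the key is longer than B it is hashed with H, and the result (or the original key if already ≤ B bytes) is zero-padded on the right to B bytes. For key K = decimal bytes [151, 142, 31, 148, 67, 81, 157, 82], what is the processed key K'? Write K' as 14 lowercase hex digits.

|K| = 8 > B = 7, so first hash the key.
H(K): sum = 151+142+31+148+67+81+157+82 = 859; mod 256 = 91 → 5b.
Zero-pad H(K) = 5b to 7 bytes: K' = 5b 00 00 00 00 00 00.

5b000000000000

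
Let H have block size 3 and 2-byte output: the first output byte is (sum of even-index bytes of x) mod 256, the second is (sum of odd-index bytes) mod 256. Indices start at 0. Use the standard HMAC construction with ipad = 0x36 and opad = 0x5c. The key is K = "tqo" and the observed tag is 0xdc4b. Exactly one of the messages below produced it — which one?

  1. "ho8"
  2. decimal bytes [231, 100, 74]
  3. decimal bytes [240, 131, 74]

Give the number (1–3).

3

Key "tqo" = 74 71 6f is exactly B = 3 bytes: K' = 74 71 6f.
K' ⊕ ipad = 42 47 59; K' ⊕ opad = 28 2d 33.
m1: inner = H(42 47 59 68 6f 38) = 0a e7; tag = H(28 2d 33 0a e7) = 4237
m2: inner = H(42 47 59 e7 64 4a) = ff 78; tag = H(28 2d 33 ff 78) = d32c
m3: inner = H(42 47 59 f0 83 4a) = 1e 81; tag = H(28 2d 33 1e 81) = dc4b ← matches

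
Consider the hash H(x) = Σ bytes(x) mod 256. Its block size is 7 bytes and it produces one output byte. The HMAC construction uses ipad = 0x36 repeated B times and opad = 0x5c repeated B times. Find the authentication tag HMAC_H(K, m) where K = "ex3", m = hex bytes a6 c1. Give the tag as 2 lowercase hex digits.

Key "ex3" = 65 78 33 is 3 bytes ≤ B = 7; zero-pad to 7 bytes: K' = 65 78 33 00 00 00 00.
K' ⊕ ipad = 53 4e 05 36 36 36 36.  K' ⊕ opad = 39 24 6f 5c 5c 5c 5c.
Inner input = (K'⊕ipad) ∥ m = 53 4e 05 36 36 36 36 ∥ a6 c1.
Inner hash: sum = 83+78+5+54+54+54+54+166+193 = 741; mod 256 = 229 → e5.
Outer input = (K'⊕opad) ∥ inner = 39 24 6f 5c 5c 5c 5c ∥ e5.
Outer hash (tag): sum = 57+36+111+92+92+92+92+229 = 801; mod 256 = 33 → 21.

21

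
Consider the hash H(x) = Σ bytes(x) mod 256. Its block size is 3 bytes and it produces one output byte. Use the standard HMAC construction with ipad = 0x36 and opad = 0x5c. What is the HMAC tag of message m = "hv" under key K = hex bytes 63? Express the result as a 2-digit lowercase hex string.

96

Key hex bytes 63 is 1 byte ≤ B = 3; zero-pad to 3 bytes: K' = 63 00 00.
K' ⊕ ipad = 55 36 36.  K' ⊕ opad = 3f 5c 5c.
Inner input = (K'⊕ipad) ∥ m = 55 36 36 ∥ 68 76.
Inner hash: sum = 85+54+54+104+118 = 415; mod 256 = 159 → 9f.
Outer input = (K'⊕opad) ∥ inner = 3f 5c 5c ∥ 9f.
Outer hash (tag): sum = 63+92+92+159 = 406; mod 256 = 150 → 96.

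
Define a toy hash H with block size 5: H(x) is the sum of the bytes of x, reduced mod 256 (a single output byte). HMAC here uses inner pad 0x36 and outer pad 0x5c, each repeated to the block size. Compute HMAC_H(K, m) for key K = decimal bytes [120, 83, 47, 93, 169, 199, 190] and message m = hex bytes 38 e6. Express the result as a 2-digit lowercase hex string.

f2

Key decimal bytes [120, 83, 47, 93, 169, 199, 190] = 78 53 2f 5d a9 c7 be is 7 bytes > B = 5, so hash it first: H(key) = 85, then zero-pad to 5 bytes: K' = 85 00 00 00 00.
K' ⊕ ipad = b3 36 36 36 36.  K' ⊕ opad = d9 5c 5c 5c 5c.
Inner input = (K'⊕ipad) ∥ m = b3 36 36 36 36 ∥ 38 e6.
Inner hash: sum = 179+54+54+54+54+56+230 = 681; mod 256 = 169 → a9.
Outer input = (K'⊕opad) ∥ inner = d9 5c 5c 5c 5c ∥ a9.
Outer hash (tag): sum = 217+92+92+92+92+169 = 754; mod 256 = 242 → f2.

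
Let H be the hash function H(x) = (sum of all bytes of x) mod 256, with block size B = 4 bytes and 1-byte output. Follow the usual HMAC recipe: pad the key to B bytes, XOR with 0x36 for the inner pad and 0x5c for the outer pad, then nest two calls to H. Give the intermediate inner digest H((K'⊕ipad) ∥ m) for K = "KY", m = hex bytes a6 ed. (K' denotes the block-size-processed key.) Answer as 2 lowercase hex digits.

Key "KY" = 4b 59 is 2 bytes ≤ B = 4; zero-pad to 4 bytes: K' = 4b 59 00 00.
K' ⊕ ipad = 7d 6f 36 36.
Inner input = 7d 6f 36 36 ∥ a6 ed.
Inner hash: sum = 125+111+54+54+166+237 = 747; mod 256 = 235 → eb.

eb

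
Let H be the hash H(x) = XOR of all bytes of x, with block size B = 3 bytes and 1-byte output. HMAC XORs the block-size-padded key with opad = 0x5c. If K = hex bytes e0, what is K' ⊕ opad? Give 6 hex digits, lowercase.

Key hex bytes e0 is 1 byte ≤ B = 3; zero-pad to 3 bytes: K' = e0 00 00.
XOR each byte with 0x5c: e0⊕5c=bc, 00⊕5c=5c, 00⊕5c=5c.

bc5c5c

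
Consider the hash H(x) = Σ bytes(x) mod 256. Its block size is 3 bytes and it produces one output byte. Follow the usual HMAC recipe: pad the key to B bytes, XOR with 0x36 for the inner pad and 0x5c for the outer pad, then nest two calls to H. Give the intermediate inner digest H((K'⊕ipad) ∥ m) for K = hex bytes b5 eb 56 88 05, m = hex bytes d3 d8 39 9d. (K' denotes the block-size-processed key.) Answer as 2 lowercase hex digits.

a2

Key hex bytes b5 eb 56 88 05 is 5 bytes > B = 3, so hash it first: H(key) = 83, then zero-pad to 3 bytes: K' = 83 00 00.
K' ⊕ ipad = b5 36 36.
Inner input = b5 36 36 ∥ d3 d8 39 9d.
Inner hash: sum = 181+54+54+211+216+57+157 = 930; mod 256 = 162 → a2.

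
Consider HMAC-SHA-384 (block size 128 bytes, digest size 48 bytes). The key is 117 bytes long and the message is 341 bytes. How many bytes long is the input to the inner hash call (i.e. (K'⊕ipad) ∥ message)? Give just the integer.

469

Key is 117 ≤ 128 bytes, zero-padded: |K'| = 128.
Inner input = (K'⊕ipad) ∥ m → 128 + 341 = 469 bytes.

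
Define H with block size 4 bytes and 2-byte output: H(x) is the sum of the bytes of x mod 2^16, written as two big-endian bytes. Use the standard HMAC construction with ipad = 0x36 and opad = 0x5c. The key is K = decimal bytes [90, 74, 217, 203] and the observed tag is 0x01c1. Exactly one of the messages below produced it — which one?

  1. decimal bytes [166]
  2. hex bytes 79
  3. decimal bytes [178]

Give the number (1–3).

3

Key decimal bytes [90, 74, 217, 203] = 5a 4a d9 cb is exactly B = 4 bytes: K' = 5a 4a d9 cb.
K' ⊕ ipad = 6c 7c ef fd; K' ⊕ opad = 06 16 85 97.
m1: inner = H(6c 7c ef fd a6) = 03 7a; tag = H(06 16 85 97 03 7a) = 01b5
m2: inner = H(6c 7c ef fd 79) = 03 4d; tag = H(06 16 85 97 03 4d) = 0188
m3: inner = H(6c 7c ef fd b2) = 03 86; tag = H(06 16 85 97 03 86) = 01c1 ← matches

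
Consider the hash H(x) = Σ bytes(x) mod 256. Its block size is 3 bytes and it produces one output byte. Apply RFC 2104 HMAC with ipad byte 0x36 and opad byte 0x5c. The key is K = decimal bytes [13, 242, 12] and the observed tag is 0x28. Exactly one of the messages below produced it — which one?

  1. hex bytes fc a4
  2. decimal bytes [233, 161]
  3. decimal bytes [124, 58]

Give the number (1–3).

Key decimal bytes [13, 242, 12] = 0d f2 0c is exactly B = 3 bytes: K' = 0d f2 0c.
K' ⊕ ipad = 3b c4 3a; K' ⊕ opad = 51 ae 50.
m1: inner = H(3b c4 3a fc a4) = d9; tag = H(51 ae 50 d9) = 28 ← matches
m2: inner = H(3b c4 3a e9 a1) = c3; tag = H(51 ae 50 c3) = 12
m3: inner = H(3b c4 3a 7c 3a) = ef; tag = H(51 ae 50 ef) = 3e

1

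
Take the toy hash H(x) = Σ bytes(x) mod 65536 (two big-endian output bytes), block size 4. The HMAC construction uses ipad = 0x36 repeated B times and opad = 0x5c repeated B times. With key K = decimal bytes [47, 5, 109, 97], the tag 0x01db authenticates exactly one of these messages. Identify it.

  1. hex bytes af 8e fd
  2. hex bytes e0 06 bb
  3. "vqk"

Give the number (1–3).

Key decimal bytes [47, 5, 109, 97] = 2f 05 6d 61 is exactly B = 4 bytes: K' = 2f 05 6d 61.
K' ⊕ ipad = 19 33 5b 57; K' ⊕ opad = 73 59 31 3d.
m1: inner = H(19 33 5b 57 af 8e fd) = 03 38; tag = H(73 59 31 3d 03 38) = 0175
m2: inner = H(19 33 5b 57 e0 06 bb) = 02 9f; tag = H(73 59 31 3d 02 9f) = 01db ← matches
m3: inner = H(19 33 5b 57 76 71 6b) = 02 50; tag = H(73 59 31 3d 02 50) = 018c

2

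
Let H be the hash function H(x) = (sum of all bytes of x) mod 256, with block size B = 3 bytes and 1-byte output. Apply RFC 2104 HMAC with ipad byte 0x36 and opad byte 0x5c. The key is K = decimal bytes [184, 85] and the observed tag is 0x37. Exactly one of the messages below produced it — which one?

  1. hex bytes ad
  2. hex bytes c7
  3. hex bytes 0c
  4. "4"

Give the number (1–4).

Key decimal bytes [184, 85] = b8 55 is 2 bytes ≤ B = 3; zero-pad to 3 bytes: K' = b8 55 00.
K' ⊕ ipad = 8e 63 36; K' ⊕ opad = e4 09 5c.
m1: inner = H(8e 63 36 ad) = d4; tag = H(e4 09 5c d4) = 1d
m2: inner = H(8e 63 36 c7) = ee; tag = H(e4 09 5c ee) = 37 ← matches
m3: inner = H(8e 63 36 0c) = 33; tag = H(e4 09 5c 33) = 7c
m4: inner = H(8e 63 36 34) = 5b; tag = H(e4 09 5c 5b) = a4

2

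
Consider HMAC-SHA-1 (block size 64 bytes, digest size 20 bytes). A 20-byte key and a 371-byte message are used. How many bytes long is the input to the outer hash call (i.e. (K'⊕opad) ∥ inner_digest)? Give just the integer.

Key is 20 ≤ 64 bytes, zero-padded: |K'| = 64.
Outer input = (K'⊕opad) ∥ H(inner) → 64 + 20 = 84 bytes.

84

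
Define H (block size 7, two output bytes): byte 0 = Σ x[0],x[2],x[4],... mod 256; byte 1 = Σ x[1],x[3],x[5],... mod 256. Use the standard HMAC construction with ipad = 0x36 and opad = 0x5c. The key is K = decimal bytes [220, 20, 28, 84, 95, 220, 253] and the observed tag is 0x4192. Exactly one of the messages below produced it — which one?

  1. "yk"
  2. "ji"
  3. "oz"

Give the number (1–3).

Key decimal bytes [220, 20, 28, 84, 95, 220, 253] = dc 14 1c 54 5f dc fd is exactly B = 7 bytes: K' = dc 14 1c 54 5f dc fd.
K' ⊕ ipad = ea 22 2a 62 69 ea cb; K' ⊕ opad = 80 48 40 08 03 80 a1.
m1: inner = H(ea 22 2a 62 69 ea cb 79 6b) = b3 e7; tag = H(80 48 40 08 03 80 a1 b3 e7) = 4b83
m2: inner = H(ea 22 2a 62 69 ea cb 6a 69) = b1 d8; tag = H(80 48 40 08 03 80 a1 b1 d8) = 3c81
m3: inner = H(ea 22 2a 62 69 ea cb 6f 7a) = c2 dd; tag = H(80 48 40 08 03 80 a1 c2 dd) = 4192 ← matches

3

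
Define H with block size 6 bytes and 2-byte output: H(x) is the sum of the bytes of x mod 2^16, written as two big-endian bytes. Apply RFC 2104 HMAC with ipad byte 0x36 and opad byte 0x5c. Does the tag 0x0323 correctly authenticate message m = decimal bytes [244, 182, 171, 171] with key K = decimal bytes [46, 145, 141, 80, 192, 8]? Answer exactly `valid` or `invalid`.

invalid

Key decimal bytes [46, 145, 141, 80, 192, 8] = 2e 91 8d 50 c0 08 is exactly B = 6 bytes: K' = 2e 91 8d 50 c0 08.
K' ⊕ ipad = 18 a7 bb 66 f6 3e; K' ⊕ opad = 72 cd d1 0c 9c 54.
Inner hash: sum = 24+167+187+102+246+62+244+182+171+171 = 1556 → 06 14.
Outer hash (recomputed tag): sum = 114+205+209+12+156+84+6+20 = 806 → 03 26.
Recomputed tag = 0326; claimed = 0323 → mismatch.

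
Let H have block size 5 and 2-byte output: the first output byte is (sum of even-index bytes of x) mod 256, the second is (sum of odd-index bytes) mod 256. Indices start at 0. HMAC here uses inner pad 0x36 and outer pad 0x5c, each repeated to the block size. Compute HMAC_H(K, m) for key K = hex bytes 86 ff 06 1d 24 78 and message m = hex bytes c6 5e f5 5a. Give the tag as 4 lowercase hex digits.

37ce

Key hex bytes 86 ff 06 1d 24 78 is 6 bytes > B = 5, so hash it first: H(key) = b0 94, then zero-pad to 5 bytes: K' = b0 94 00 00 00.
K' ⊕ ipad = 86 a2 36 36 36.  K' ⊕ opad = ec c8 5c 5c 5c.
Inner input = (K'⊕ipad) ∥ m = 86 a2 36 36 36 ∥ c6 5e f5 5a.
Inner hash: even-index sum = 426 mod 256 = 170; odd-index sum = 659 mod 256 = 147 → aa 93.
Outer input = (K'⊕opad) ∥ inner = ec c8 5c 5c 5c ∥ aa 93.
Outer hash (tag): even-index sum = 567 mod 256 = 55; odd-index sum = 462 mod 256 = 206 → 37 ce.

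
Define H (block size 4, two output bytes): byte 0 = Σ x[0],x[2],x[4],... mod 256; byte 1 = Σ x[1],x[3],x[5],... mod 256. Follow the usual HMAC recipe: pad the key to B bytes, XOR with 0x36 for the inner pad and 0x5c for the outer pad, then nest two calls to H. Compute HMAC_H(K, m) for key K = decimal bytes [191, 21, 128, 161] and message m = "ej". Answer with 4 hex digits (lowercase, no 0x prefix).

Key decimal bytes [191, 21, 128, 161] = bf 15 80 a1 is exactly B = 4 bytes: K' = bf 15 80 a1.
K' ⊕ ipad = 89 23 b6 97.  K' ⊕ opad = e3 49 dc fd.
Inner input = (K'⊕ipad) ∥ m = 89 23 b6 97 ∥ 65 6a.
Inner hash: even-index sum = 420 mod 256 = 164; odd-index sum = 292 mod 256 = 36 → a4 24.
Outer input = (K'⊕opad) ∥ inner = e3 49 dc fd ∥ a4 24.
Outer hash (tag): even-index sum = 611 mod 256 = 99; odd-index sum = 362 mod 256 = 106 → 63 6a.

636a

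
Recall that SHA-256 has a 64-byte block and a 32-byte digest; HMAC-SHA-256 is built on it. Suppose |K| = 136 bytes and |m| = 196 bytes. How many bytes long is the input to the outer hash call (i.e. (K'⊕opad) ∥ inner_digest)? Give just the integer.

96

Key is 136 > 64 bytes, so it is hashed to 32 bytes then zero-padded to 64: |K'| = 64.
Outer input = (K'⊕opad) ∥ H(inner) → 64 + 32 = 96 bytes.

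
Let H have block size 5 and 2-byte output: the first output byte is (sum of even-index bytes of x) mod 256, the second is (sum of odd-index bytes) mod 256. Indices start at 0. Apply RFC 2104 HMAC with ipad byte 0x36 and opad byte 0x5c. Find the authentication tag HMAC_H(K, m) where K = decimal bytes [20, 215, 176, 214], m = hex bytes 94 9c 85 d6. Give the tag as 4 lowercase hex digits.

6a65

Key decimal bytes [20, 215, 176, 214] = 14 d7 b0 d6 is 4 bytes ≤ B = 5; zero-pad to 5 bytes: K' = 14 d7 b0 d6 00.
K' ⊕ ipad = 22 e1 86 e0 36.  K' ⊕ opad = 48 8b ec 8a 5c.
Inner input = (K'⊕ipad) ∥ m = 22 e1 86 e0 36 ∥ 94 9c 85 d6.
Inner hash: even-index sum = 592 mod 256 = 80; odd-index sum = 730 mod 256 = 218 → 50 da.
Outer input = (K'⊕opad) ∥ inner = 48 8b ec 8a 5c ∥ 50 da.
Outer hash (tag): even-index sum = 618 mod 256 = 106; odd-index sum = 357 mod 256 = 101 → 6a 65.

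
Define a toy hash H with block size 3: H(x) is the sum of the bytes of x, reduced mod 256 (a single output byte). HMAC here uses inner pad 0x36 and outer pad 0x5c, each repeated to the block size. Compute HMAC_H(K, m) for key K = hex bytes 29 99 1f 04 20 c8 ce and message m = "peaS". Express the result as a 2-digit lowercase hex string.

Key hex bytes 29 99 1f 04 20 c8 ce is 7 bytes > B = 3, so hash it first: H(key) = 9b, then zero-pad to 3 bytes: K' = 9b 00 00.
K' ⊕ ipad = ad 36 36.  K' ⊕ opad = c7 5c 5c.
Inner input = (K'⊕ipad) ∥ m = ad 36 36 ∥ 70 65 61 53.
Inner hash: sum = 173+54+54+112+101+97+83 = 674; mod 256 = 162 → a2.
Outer input = (K'⊕opad) ∥ inner = c7 5c 5c ∥ a2.
Outer hash (tag): sum = 199+92+92+162 = 545; mod 256 = 33 → 21.

21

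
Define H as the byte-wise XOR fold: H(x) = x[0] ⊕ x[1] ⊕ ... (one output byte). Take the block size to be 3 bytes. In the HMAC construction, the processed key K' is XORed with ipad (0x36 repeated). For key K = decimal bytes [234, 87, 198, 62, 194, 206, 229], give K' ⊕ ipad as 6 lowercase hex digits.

Key decimal bytes [234, 87, 198, 62, 194, 206, 229] = ea 57 c6 3e c2 ce e5 is 7 bytes > B = 3, so hash it first: H(key) = ac, then zero-pad to 3 bytes: K' = ac 00 00.
XOR each byte with 0x36: ac⊕36=9a, 00⊕36=36, 00⊕36=36.

9a3636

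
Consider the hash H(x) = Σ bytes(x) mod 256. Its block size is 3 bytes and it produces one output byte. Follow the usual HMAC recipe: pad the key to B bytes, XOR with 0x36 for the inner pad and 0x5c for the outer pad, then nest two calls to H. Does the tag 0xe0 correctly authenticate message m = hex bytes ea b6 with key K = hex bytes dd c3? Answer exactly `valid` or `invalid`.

invalid

Key hex bytes dd c3 is 2 bytes ≤ B = 3; zero-pad to 3 bytes: K' = dd c3 00.
K' ⊕ ipad = eb f5 36; K' ⊕ opad = 81 9f 5c.
Inner hash: sum = 235+245+54+234+182 = 950; mod 256 = 182 → b6.
Outer hash (recomputed tag): sum = 129+159+92+182 = 562; mod 256 = 50 → 32.
Recomputed tag = 32; claimed = e0 → mismatch.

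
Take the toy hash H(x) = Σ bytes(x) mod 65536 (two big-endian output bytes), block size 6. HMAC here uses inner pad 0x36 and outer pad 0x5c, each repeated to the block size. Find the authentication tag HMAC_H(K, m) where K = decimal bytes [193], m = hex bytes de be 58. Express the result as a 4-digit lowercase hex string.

Key decimal bytes [193] = c1 is 1 byte ≤ B = 6; zero-pad to 6 bytes: K' = c1 00 00 00 00 00.
K' ⊕ ipad = f7 36 36 36 36 36.  K' ⊕ opad = 9d 5c 5c 5c 5c 5c.
Inner input = (K'⊕ipad) ∥ m = f7 36 36 36 36 36 ∥ de be 58.
Inner hash: sum = 247+54+54+54+54+54+222+190+88 = 1017 → 03 f9.
Outer input = (K'⊕opad) ∥ inner = 9d 5c 5c 5c 5c 5c ∥ 03 f9.
Outer hash (tag): sum = 157+92+92+92+92+92+3+249 = 869 → 03 65.

0365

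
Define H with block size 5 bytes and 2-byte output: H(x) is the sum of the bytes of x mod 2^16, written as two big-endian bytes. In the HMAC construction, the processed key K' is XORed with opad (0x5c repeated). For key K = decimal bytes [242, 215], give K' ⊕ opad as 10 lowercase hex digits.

ae8b5c5c5c

Key decimal bytes [242, 215] = f2 d7 is 2 bytes ≤ B = 5; zero-pad to 5 bytes: K' = f2 d7 00 00 00.
XOR each byte with 0x5c: f2⊕5c=ae, d7⊕5c=8b, 00⊕5c=5c, 00⊕5c=5c, 00⊕5c=5c.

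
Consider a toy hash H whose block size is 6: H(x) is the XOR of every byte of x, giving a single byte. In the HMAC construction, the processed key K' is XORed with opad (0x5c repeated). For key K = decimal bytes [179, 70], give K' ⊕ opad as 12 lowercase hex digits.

Key decimal bytes [179, 70] = b3 46 is 2 bytes ≤ B = 6; zero-pad to 6 bytes: K' = b3 46 00 00 00 00.
XOR each byte with 0x5c: b3⊕5c=ef, 46⊕5c=1a, 00⊕5c=5c, 00⊕5c=5c, 00⊕5c=5c, 00⊕5c=5c.

ef1a5c5c5c5c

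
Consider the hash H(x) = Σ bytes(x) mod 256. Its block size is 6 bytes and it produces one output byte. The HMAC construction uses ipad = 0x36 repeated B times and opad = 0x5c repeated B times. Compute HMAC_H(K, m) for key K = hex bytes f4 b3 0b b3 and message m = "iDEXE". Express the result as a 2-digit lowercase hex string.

99

Key hex bytes f4 b3 0b b3 is 4 bytes ≤ B = 6; zero-pad to 6 bytes: K' = f4 b3 0b b3 00 00.
K' ⊕ ipad = c2 85 3d 85 36 36.  K' ⊕ opad = a8 ef 57 ef 5c 5c.
Inner input = (K'⊕ipad) ∥ m = c2 85 3d 85 36 36 ∥ 69 44 45 58 45.
Inner hash: sum = 194+133+61+133+54+54+105+68+69+88+69 = 1028; mod 256 = 4 → 04.
Outer input = (K'⊕opad) ∥ inner = a8 ef 57 ef 5c 5c ∥ 04.
Outer hash (tag): sum = 168+239+87+239+92+92+4 = 921; mod 256 = 153 → 99.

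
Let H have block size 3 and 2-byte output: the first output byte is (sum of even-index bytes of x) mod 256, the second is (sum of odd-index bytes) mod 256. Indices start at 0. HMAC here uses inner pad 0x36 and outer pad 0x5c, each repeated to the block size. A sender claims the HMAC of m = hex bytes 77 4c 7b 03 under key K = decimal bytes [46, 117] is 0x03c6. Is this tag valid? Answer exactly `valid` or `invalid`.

Key decimal bytes [46, 117] = 2e 75 is 2 bytes ≤ B = 3; zero-pad to 3 bytes: K' = 2e 75 00.
K' ⊕ ipad = 18 43 36; K' ⊕ opad = 72 29 5c.
Inner hash: even-index sum = 157 mod 256 = 157; odd-index sum = 309 mod 256 = 53 → 9d 35.
Outer hash (recomputed tag): even-index sum = 259 mod 256 = 3; odd-index sum = 198 mod 256 = 198 → 03 c6.
Recomputed tag = 03c6; claimed = 03c6 → match.

valid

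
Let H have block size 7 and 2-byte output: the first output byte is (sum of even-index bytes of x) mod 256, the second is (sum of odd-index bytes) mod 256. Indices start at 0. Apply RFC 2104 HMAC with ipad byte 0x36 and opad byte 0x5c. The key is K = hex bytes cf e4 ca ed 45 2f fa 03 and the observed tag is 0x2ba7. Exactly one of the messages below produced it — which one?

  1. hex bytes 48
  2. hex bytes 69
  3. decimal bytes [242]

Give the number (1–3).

3

Key hex bytes cf e4 ca ed 45 2f fa 03 is 8 bytes > B = 7, so hash it first: H(key) = d8 03, then zero-pad to 7 bytes: K' = d8 03 00 00 00 00 00.
K' ⊕ ipad = ee 35 36 36 36 36 36; K' ⊕ opad = 84 5f 5c 5c 5c 5c 5c.
m1: inner = H(ee 35 36 36 36 36 36 48) = 90 e9; tag = H(84 5f 5c 5c 5c 5c 5c 90 e9) = 81a7
m2: inner = H(ee 35 36 36 36 36 36 69) = 90 0a; tag = H(84 5f 5c 5c 5c 5c 5c 90 0a) = a2a7
m3: inner = H(ee 35 36 36 36 36 36 f2) = 90 93; tag = H(84 5f 5c 5c 5c 5c 5c 90 93) = 2ba7 ← matches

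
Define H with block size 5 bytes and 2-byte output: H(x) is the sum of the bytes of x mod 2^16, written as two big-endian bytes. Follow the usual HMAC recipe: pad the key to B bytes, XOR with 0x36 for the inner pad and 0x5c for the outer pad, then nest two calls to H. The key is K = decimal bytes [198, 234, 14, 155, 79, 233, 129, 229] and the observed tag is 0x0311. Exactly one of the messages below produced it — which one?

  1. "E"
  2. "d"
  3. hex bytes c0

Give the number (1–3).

Key decimal bytes [198, 234, 14, 155, 79, 233, 129, 229] = c6 ea 0e 9b 4f e9 81 e5 is 8 bytes > B = 5, so hash it first: H(key) = 04 f7, then zero-pad to 5 bytes: K' = 04 f7 00 00 00.
K' ⊕ ipad = 32 c1 36 36 36; K' ⊕ opad = 58 ab 5c 5c 5c.
m1: inner = H(32 c1 36 36 36 45) = 01 da; tag = H(58 ab 5c 5c 5c 01 da) = 02f2
m2: inner = H(32 c1 36 36 36 64) = 01 f9; tag = H(58 ab 5c 5c 5c 01 f9) = 0311 ← matches
m3: inner = H(32 c1 36 36 36 c0) = 02 55; tag = H(58 ab 5c 5c 5c 02 55) = 026e

2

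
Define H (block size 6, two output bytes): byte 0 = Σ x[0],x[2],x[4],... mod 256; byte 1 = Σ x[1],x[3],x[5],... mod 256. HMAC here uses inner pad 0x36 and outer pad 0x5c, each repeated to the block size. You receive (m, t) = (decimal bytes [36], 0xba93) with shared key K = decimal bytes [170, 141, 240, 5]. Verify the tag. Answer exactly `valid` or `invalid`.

invalid

Key decimal bytes [170, 141, 240, 5] = aa 8d f0 05 is 4 bytes ≤ B = 6; zero-pad to 6 bytes: K' = aa 8d f0 05 00 00.
K' ⊕ ipad = 9c bb c6 33 36 36; K' ⊕ opad = f6 d1 ac 59 5c 5c.
Inner hash: even-index sum = 444 mod 256 = 188; odd-index sum = 292 mod 256 = 36 → bc 24.
Outer hash (recomputed tag): even-index sum = 698 mod 256 = 186; odd-index sum = 426 mod 256 = 170 → ba aa.
Recomputed tag = baaa; claimed = ba93 → mismatch.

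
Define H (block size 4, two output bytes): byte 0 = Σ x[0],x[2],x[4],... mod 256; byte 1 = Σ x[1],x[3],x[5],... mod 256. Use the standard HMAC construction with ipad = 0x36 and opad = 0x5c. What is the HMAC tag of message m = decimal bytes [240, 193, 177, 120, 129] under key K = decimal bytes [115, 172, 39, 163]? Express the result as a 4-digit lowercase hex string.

2257

Key decimal bytes [115, 172, 39, 163] = 73 ac 27 a3 is exactly B = 4 bytes: K' = 73 ac 27 a3.
K' ⊕ ipad = 45 9a 11 95.  K' ⊕ opad = 2f f0 7b ff.
Inner input = (K'⊕ipad) ∥ m = 45 9a 11 95 ∥ f0 c1 b1 78 81.
Inner hash: even-index sum = 632 mod 256 = 120; odd-index sum = 616 mod 256 = 104 → 78 68.
Outer input = (K'⊕opad) ∥ inner = 2f f0 7b ff ∥ 78 68.
Outer hash (tag): even-index sum = 290 mod 256 = 34; odd-index sum = 599 mod 256 = 87 → 22 57.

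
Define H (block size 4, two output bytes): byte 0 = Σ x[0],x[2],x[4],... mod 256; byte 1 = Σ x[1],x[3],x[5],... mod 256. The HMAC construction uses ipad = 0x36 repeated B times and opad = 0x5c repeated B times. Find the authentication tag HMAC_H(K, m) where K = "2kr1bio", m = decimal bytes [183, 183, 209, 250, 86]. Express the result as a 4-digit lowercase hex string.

dccf

Key "2kr1bio" = 32 6b 72 31 62 69 6f is 7 bytes > B = 4, so hash it first: H(key) = 75 05, then zero-pad to 4 bytes: K' = 75 05 00 00.
K' ⊕ ipad = 43 33 36 36.  K' ⊕ opad = 29 59 5c 5c.
Inner input = (K'⊕ipad) ∥ m = 43 33 36 36 ∥ b7 b7 d1 fa 56.
Inner hash: even-index sum = 599 mod 256 = 87; odd-index sum = 538 mod 256 = 26 → 57 1a.
Outer input = (K'⊕opad) ∥ inner = 29 59 5c 5c ∥ 57 1a.
Outer hash (tag): even-index sum = 220 mod 256 = 220; odd-index sum = 207 mod 256 = 207 → dc cf.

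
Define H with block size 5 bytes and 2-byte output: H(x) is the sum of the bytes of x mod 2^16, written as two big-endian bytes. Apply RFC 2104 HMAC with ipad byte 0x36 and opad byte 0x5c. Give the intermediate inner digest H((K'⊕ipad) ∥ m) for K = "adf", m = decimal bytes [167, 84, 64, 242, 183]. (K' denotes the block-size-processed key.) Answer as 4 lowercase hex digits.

0449

Key "adf" = 61 64 66 is 3 bytes ≤ B = 5; zero-pad to 5 bytes: K' = 61 64 66 00 00.
K' ⊕ ipad = 57 52 50 36 36.
Inner input = 57 52 50 36 36 ∥ a7 54 40 f2 b7.
Inner hash: sum = 87+82+80+54+54+167+84+64+242+183 = 1097 → 04 49.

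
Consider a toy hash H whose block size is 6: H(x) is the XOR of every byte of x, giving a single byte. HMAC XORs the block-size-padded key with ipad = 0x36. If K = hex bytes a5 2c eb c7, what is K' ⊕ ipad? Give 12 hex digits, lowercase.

Key hex bytes a5 2c eb c7 is 4 bytes ≤ B = 6; zero-pad to 6 bytes: K' = a5 2c eb c7 00 00.
XOR each byte with 0x36: a5⊕36=93, 2c⊕36=1a, eb⊕36=dd, c7⊕36=f1, 00⊕36=36, 00⊕36=36.

931addf13636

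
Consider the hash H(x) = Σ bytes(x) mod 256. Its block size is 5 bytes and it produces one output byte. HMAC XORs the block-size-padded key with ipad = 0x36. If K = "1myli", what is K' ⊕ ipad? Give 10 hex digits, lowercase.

075b4f5a5f

Key "1myli" = 31 6d 79 6c 69 is exactly B = 5 bytes: K' = 31 6d 79 6c 69.
XOR each byte with 0x36: 31⊕36=07, 6d⊕36=5b, 79⊕36=4f, 6c⊕36=5a, 69⊕36=5f.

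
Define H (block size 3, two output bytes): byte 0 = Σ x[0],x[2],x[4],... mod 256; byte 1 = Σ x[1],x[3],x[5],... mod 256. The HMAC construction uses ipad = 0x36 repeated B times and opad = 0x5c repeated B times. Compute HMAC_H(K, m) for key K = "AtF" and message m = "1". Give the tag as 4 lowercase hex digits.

Key "AtF" = 41 74 46 is exactly B = 3 bytes: K' = 41 74 46.
K' ⊕ ipad = 77 42 70.  K' ⊕ opad = 1d 28 1a.
Inner input = (K'⊕ipad) ∥ m = 77 42 70 ∥ 31.
Inner hash: even-index sum = 231 mod 256 = 231; odd-index sum = 115 mod 256 = 115 → e7 73.
Outer input = (K'⊕opad) ∥ inner = 1d 28 1a ∥ e7 73.
Outer hash (tag): even-index sum = 170 mod 256 = 170; odd-index sum = 271 mod 256 = 15 → aa 0f.

aa0f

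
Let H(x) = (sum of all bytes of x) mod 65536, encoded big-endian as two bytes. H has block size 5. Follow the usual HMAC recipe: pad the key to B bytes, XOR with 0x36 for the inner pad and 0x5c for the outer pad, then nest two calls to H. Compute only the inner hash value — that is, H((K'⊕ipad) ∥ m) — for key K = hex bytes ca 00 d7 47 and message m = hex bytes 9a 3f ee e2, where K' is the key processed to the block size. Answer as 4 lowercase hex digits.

Key hex bytes ca 00 d7 47 is 4 bytes ≤ B = 5; zero-pad to 5 bytes: K' = ca 00 d7 47 00.
K' ⊕ ipad = fc 36 e1 71 36.
Inner input = fc 36 e1 71 36 ∥ 9a 3f ee e2.
Inner hash: sum = 252+54+225+113+54+154+63+238+226 = 1379 → 05 63.

0563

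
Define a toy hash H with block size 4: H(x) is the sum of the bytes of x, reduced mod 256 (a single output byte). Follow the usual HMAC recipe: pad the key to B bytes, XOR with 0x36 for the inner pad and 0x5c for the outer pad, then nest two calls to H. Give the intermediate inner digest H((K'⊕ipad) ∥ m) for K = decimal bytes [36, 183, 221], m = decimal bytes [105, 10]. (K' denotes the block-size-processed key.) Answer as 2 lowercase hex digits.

27

Key decimal bytes [36, 183, 221] = 24 b7 dd is 3 bytes ≤ B = 4; zero-pad to 4 bytes: K' = 24 b7 dd 00.
K' ⊕ ipad = 12 81 eb 36.
Inner input = 12 81 eb 36 ∥ 69 0a.
Inner hash: sum = 18+129+235+54+105+10 = 551; mod 256 = 39 → 27.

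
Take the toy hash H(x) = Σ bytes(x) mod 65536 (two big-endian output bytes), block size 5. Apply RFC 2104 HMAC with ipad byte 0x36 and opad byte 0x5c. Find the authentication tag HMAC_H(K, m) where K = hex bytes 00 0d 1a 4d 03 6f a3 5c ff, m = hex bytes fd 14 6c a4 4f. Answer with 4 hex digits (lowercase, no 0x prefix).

Key hex bytes 00 0d 1a 4d 03 6f a3 5c ff is 9 bytes > B = 5, so hash it first: H(key) = 02 e4, then zero-pad to 5 bytes: K' = 02 e4 00 00 00.
K' ⊕ ipad = 34 d2 36 36 36.  K' ⊕ opad = 5e b8 5c 5c 5c.
Inner input = (K'⊕ipad) ∥ m = 34 d2 36 36 36 ∥ fd 14 6c a4 4f.
Inner hash: sum = 52+210+54+54+54+253+20+108+164+79 = 1048 → 04 18.
Outer input = (K'⊕opad) ∥ inner = 5e b8 5c 5c 5c ∥ 04 18.
Outer hash (tag): sum = 94+184+92+92+92+4+24 = 582 → 02 46.

0246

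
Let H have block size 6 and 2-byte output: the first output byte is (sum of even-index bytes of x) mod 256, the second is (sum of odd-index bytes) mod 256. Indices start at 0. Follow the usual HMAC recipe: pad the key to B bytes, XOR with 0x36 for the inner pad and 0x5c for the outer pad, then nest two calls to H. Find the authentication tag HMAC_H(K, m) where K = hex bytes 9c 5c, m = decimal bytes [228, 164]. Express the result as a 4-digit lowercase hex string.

7232

Key hex bytes 9c 5c is 2 bytes ≤ B = 6; zero-pad to 6 bytes: K' = 9c 5c 00 00 00 00.
K' ⊕ ipad = aa 6a 36 36 36 36.  K' ⊕ opad = c0 00 5c 5c 5c 5c.
Inner input = (K'⊕ipad) ∥ m = aa 6a 36 36 36 36 ∥ e4 a4.
Inner hash: even-index sum = 506 mod 256 = 250; odd-index sum = 378 mod 256 = 122 → fa 7a.
Outer input = (K'⊕opad) ∥ inner = c0 00 5c 5c 5c 5c ∥ fa 7a.
Outer hash (tag): even-index sum = 626 mod 256 = 114; odd-index sum = 306 mod 256 = 50 → 72 32.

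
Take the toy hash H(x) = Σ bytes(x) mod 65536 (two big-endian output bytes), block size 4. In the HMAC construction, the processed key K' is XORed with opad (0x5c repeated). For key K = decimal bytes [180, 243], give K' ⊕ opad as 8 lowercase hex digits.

e8af5c5c

Key decimal bytes [180, 243] = b4 f3 is 2 bytes ≤ B = 4; zero-pad to 4 bytes: K' = b4 f3 00 00.
XOR each byte with 0x5c: b4⊕5c=e8, f3⊕5c=af, 00⊕5c=5c, 00⊕5c=5c.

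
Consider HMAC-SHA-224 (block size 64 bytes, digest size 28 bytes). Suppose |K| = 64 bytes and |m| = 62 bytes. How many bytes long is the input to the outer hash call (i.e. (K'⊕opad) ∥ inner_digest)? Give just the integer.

Key is 64 ≤ 64 bytes, zero-padded: |K'| = 64.
Outer input = (K'⊕opad) ∥ H(inner) → 64 + 28 = 92 bytes.

92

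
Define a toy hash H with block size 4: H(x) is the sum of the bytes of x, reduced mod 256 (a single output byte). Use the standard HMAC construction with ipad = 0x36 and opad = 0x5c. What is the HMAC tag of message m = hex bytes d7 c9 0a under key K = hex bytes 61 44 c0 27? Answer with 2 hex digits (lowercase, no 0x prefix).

e6

Key hex bytes 61 44 c0 27 is exactly B = 4 bytes: K' = 61 44 c0 27.
K' ⊕ ipad = 57 72 f6 11.  K' ⊕ opad = 3d 18 9c 7b.
Inner input = (K'⊕ipad) ∥ m = 57 72 f6 11 ∥ d7 c9 0a.
Inner hash: sum = 87+114+246+17+215+201+10 = 890; mod 256 = 122 → 7a.
Outer input = (K'⊕opad) ∥ inner = 3d 18 9c 7b ∥ 7a.
Outer hash (tag): sum = 61+24+156+123+122 = 486; mod 256 = 230 → e6.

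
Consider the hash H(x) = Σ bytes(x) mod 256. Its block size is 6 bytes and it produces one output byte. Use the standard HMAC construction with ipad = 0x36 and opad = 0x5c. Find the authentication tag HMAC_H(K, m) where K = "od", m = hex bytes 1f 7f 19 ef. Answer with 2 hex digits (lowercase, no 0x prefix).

Key "od" = 6f 64 is 2 bytes ≤ B = 6; zero-pad to 6 bytes: K' = 6f 64 00 00 00 00.
K' ⊕ ipad = 59 52 36 36 36 36.  K' ⊕ opad = 33 38 5c 5c 5c 5c.
Inner input = (K'⊕ipad) ∥ m = 59 52 36 36 36 36 ∥ 1f 7f 19 ef.
Inner hash: sum = 89+82+54+54+54+54+31+127+25+239 = 809; mod 256 = 41 → 29.
Outer input = (K'⊕opad) ∥ inner = 33 38 5c 5c 5c 5c ∥ 29.
Outer hash (tag): sum = 51+56+92+92+92+92+41 = 516; mod 256 = 4 → 04.

04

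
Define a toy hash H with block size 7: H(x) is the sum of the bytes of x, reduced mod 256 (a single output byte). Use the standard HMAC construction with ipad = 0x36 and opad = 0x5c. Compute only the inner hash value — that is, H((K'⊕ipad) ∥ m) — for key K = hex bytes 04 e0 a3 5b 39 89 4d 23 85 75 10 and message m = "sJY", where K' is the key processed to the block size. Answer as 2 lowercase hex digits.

Key hex bytes 04 e0 a3 5b 39 89 4d 23 85 75 10 is 11 bytes > B = 7, so hash it first: H(key) = 1e, then zero-pad to 7 bytes: K' = 1e 00 00 00 00 00 00.
K' ⊕ ipad = 28 36 36 36 36 36 36.
Inner input = 28 36 36 36 36 36 36 ∥ 73 4a 59.
Inner hash: sum = 40+54+54+54+54+54+54+115+74+89 = 642; mod 256 = 130 → 82.

82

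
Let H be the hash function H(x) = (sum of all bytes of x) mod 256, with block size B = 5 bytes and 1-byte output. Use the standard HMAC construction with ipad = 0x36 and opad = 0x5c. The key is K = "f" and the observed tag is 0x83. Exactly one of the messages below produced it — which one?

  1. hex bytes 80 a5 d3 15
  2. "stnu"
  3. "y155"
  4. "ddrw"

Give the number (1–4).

Key "f" = 66 is 1 byte ≤ B = 5; zero-pad to 5 bytes: K' = 66 00 00 00 00.
K' ⊕ ipad = 50 36 36 36 36; K' ⊕ opad = 3a 5c 5c 5c 5c.
m1: inner = H(50 36 36 36 36 80 a5 d3 15) = 35; tag = H(3a 5c 5c 5c 5c 35) = df
m2: inner = H(50 36 36 36 36 73 74 6e 75) = f2; tag = H(3a 5c 5c 5c 5c f2) = 9c
m3: inner = H(50 36 36 36 36 79 31 35 35) = 3c; tag = H(3a 5c 5c 5c 5c 3c) = e6
m4: inner = H(50 36 36 36 36 64 64 72 77) = d9; tag = H(3a 5c 5c 5c 5c d9) = 83 ← matches

4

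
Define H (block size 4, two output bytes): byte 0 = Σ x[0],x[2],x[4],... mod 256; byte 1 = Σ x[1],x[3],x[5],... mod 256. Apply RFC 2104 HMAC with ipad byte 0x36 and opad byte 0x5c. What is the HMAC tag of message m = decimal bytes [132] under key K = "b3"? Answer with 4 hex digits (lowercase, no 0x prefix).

a806

Key "b3" = 62 33 is 2 bytes ≤ B = 4; zero-pad to 4 bytes: K' = 62 33 00 00.
K' ⊕ ipad = 54 05 36 36.  K' ⊕ opad = 3e 6f 5c 5c.
Inner input = (K'⊕ipad) ∥ m = 54 05 36 36 ∥ 84.
Inner hash: even-index sum = 270 mod 256 = 14; odd-index sum = 59 mod 256 = 59 → 0e 3b.
Outer input = (K'⊕opad) ∥ inner = 3e 6f 5c 5c ∥ 0e 3b.
Outer hash (tag): even-index sum = 168 mod 256 = 168; odd-index sum = 262 mod 256 = 6 → a8 06.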